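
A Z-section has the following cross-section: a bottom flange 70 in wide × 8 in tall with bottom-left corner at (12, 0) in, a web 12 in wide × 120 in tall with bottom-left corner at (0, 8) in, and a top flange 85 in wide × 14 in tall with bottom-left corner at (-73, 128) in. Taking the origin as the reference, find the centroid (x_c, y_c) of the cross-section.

Part | A | x̄ᵢ | ȳᵢ | A·x̄ᵢ | A·ȳᵢ
bottom flange | 560.00 | 47.00 | 4.00 | 26320.00 | 2240.00
web | 1440.00 | 6.00 | 68.00 | 8640.00 | 97920.00
top flange | 1190.00 | -30.50 | 135.00 | -36295.00 | 160650.00
Σ | 3190.00 |  |  | -1335.00 | 260810.00
x_c = -1335.00 / 3190.00 = -0.42 in
y_c = 260810.00 / 3190.00 = 81.76 in

x_c = -0.42 in, y_c = 81.76 in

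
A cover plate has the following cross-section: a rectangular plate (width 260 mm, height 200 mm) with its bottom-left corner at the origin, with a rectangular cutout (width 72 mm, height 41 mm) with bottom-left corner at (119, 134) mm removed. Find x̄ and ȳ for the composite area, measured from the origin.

x̄ = 128.50 mm, ȳ = 96.72 mm

Part | A | x̄ᵢ | ȳᵢ | A·x̄ᵢ | A·ȳᵢ
plate | 52000.00 | 130.00 | 100.00 | 6760000.00 | 5200000.00
hole | -2952.00 | 155.00 | 154.50 | -457560.00 | -456084.00
Σ | 49048.00 |  |  | 6302440.00 | 4743916.00
x̄ = 6302440.00 / 49048.00 = 128.50 mm
ȳ = 4743916.00 / 49048.00 = 96.72 mm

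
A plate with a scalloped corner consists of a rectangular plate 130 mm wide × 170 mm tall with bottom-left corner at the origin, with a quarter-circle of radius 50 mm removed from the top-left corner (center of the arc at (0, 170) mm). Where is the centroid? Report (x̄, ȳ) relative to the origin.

x̄ = 69.27 mm, ȳ = 78.78 mm

Part | A | x̄ᵢ | ȳᵢ | A·x̄ᵢ | A·ȳᵢ
plate | 22100.00 | 65.00 | 85.00 | 1436500.00 | 1878500.00
removed quarter-circle | -1963.50 | 21.22 | 148.78 | -41666.67 | -292127.55
Σ | 20136.50 |  |  | 1394833.33 | 1586372.45
x̄ = 1394833.33 / 20136.50 = 69.27 mm
ȳ = 1586372.45 / 20136.50 = 78.78 mm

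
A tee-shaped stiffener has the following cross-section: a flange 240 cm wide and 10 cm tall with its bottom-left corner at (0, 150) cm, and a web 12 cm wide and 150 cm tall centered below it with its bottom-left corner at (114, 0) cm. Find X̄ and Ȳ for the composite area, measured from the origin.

X̄ = 120.00 cm, Ȳ = 120.71 cm

Part | A | x̄ᵢ | ȳᵢ | A·x̄ᵢ | A·ȳᵢ
web | 1800.00 | 120.00 | 75.00 | 216000.00 | 135000.00
flange | 2400.00 | 120.00 | 155.00 | 288000.00 | 372000.00
Σ | 4200.00 |  |  | 504000.00 | 507000.00
X̄ = 504000.00 / 4200.00 = 120.00 cm
Ȳ = 507000.00 / 4200.00 = 120.71 cm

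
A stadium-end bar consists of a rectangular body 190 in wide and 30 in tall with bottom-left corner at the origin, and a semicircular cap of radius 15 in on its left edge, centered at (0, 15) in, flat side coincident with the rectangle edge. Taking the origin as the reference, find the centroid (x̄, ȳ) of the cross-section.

x̄ = 89.08 in, ȳ = 15.00 in

Part | A | x̄ᵢ | ȳᵢ | A·x̄ᵢ | A·ȳᵢ
rectangular body | 5700.00 | 95.00 | 15.00 | 541500.00 | 85500.00
semicircular end | 353.43 | -6.37 | 15.00 | -2250.00 | 5301.44
Σ | 6053.43 |  |  | 539250.00 | 90801.44
x̄ = 539250.00 / 6053.43 = 89.08 in
ȳ = 90801.44 / 6053.43 = 15.00 in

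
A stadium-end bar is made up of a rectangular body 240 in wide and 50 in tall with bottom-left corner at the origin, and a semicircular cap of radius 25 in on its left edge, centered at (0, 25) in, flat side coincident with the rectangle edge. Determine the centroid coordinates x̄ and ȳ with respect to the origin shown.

Part | A | x̄ᵢ | ȳᵢ | A·x̄ᵢ | A·ȳᵢ
rectangular body | 12000.00 | 120.00 | 25.00 | 1440000.00 | 300000.00
semicircular end | 981.75 | -10.61 | 25.00 | -10416.67 | 24543.69
Σ | 12981.75 |  |  | 1429583.33 | 324543.69
x̄ = 1429583.33 / 12981.75 = 110.12 in
ȳ = 324543.69 / 12981.75 = 25.00 in

x̄ = 110.12 in, ȳ = 25.00 in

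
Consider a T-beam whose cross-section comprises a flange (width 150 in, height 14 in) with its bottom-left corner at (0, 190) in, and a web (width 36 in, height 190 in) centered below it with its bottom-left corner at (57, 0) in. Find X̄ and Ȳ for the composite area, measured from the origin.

X̄ = 75.00 in, Ȳ = 118.96 in

web: A = 36 × 190 = 6840.00, centroid at (75.00, 95.00).
flange: A = 150 × 14 = 2100.00, centroid at (75.00, 197.00).
ΣA = 8940.00 in²
ΣAX̄ = (6840.00)(75.00) + (2100.00)(75.00) = 670500.00 in³
ΣAȲ = (6840.00)(95.00) + (2100.00)(197.00) = 1063500.00 in³
X̄ = 670500.00 / 8940.00 = 75.00 in
Ȳ = 1063500.00 / 8940.00 = 118.96 in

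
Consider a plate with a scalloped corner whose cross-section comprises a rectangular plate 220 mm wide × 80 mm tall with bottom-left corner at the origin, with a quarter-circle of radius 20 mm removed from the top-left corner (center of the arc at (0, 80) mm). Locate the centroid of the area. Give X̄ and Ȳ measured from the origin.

plate: A = 220 × 80 = 17600.00, centroid at (110.00, 40.00).
removed quarter-circle: A = −¼π·20² = -314.16, centroid at (8.49, 71.51).
ΣA = 17285.84 mm², ΣAX̄ = 1933333.33 mm³, ΣAȲ = 681533.93 mm³.
X̄ = 1933333.33/17285.84 = 111.84 mm; Ȳ = 681533.93/17285.84 = 39.43 mm.

X̄ = 111.84 mm, Ȳ = 39.43 mm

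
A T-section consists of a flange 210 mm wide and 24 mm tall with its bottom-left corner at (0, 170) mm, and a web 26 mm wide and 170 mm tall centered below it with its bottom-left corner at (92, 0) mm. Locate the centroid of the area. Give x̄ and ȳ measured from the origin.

x̄ = 105.00 mm, ȳ = 136.68 mm

web: A = 26 × 170 = 4420.00, centroid at (105.00, 85.00).
flange: A = 210 × 24 = 5040.00, centroid at (105.00, 182.00).
ΣA = 9460.00 mm², ΣAx̄ = 993300.00 mm³, ΣAȳ = 1292980.00 mm³.
x̄ = 993300.00/9460.00 = 105.00 mm; ȳ = 1292980.00/9460.00 = 136.68 mm.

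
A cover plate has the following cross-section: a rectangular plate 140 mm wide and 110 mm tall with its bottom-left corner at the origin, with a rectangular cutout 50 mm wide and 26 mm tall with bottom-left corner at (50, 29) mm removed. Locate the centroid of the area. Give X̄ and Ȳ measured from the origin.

X̄ = 69.54 mm, Ȳ = 56.20 mm

Part | A | x̄ᵢ | ȳᵢ | A·x̄ᵢ | A·ȳᵢ
plate | 15400.00 | 70.00 | 55.00 | 1078000.00 | 847000.00
hole | -1300.00 | 75.00 | 42.00 | -97500.00 | -54600.00
Σ | 14100.00 |  |  | 980500.00 | 792400.00
X̄ = 980500.00 / 14100.00 = 69.54 mm
Ȳ = 792400.00 / 14100.00 = 56.20 mm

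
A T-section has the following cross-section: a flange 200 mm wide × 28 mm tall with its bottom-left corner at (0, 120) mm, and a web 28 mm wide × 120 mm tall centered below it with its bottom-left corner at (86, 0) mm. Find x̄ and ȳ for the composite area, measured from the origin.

web: A = 28 × 120 = 3360.00, centroid at (100.00, 60.00).
flange: A = 200 × 28 = 5600.00, centroid at (100.00, 134.00).
ΣA = 8960.00 mm²
ΣAx̄ = (3360.00)(100.00) + (5600.00)(100.00) = 896000.00 mm³
ΣAȳ = (3360.00)(60.00) + (5600.00)(134.00) = 952000.00 mm³
x̄ = 896000.00 / 8960.00 = 100.00 mm
ȳ = 952000.00 / 8960.00 = 106.25 mm

x̄ = 100.00 mm, ȳ = 106.25 mm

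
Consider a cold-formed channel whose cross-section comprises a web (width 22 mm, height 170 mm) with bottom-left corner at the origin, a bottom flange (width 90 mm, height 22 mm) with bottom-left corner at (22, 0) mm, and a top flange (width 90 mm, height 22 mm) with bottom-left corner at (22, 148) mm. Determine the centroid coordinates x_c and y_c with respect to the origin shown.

x_c = 39.80 mm, y_c = 85.00 mm

Part | A | x̄ᵢ | ȳᵢ | A·x̄ᵢ | A·ȳᵢ
web | 3740.00 | 11.00 | 85.00 | 41140.00 | 317900.00
bottom flange | 1980.00 | 67.00 | 11.00 | 132660.00 | 21780.00
top flange | 1980.00 | 67.00 | 159.00 | 132660.00 | 314820.00
Σ | 7700.00 |  |  | 306460.00 | 654500.00
x_c = 306460.00 / 7700.00 = 39.80 mm
y_c = 654500.00 / 7700.00 = 85.00 mm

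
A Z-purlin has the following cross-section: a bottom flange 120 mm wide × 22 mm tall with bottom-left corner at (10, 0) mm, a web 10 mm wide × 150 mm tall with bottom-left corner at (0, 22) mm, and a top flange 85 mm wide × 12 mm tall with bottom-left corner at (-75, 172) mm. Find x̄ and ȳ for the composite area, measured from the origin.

bottom flange: A = 120 × 22 = 2640.00, centroid at (70.00, 11.00).
web: A = 10 × 150 = 1500.00, centroid at (5.00, 97.00).
top flange: A = 85 × 12 = 1020.00, centroid at (-32.50, 178.00).
ΣA = 5160.00 mm², ΣAx̄ = 159150.00 mm³, ΣAȳ = 356100.00 mm³.
x̄ = 159150.00/5160.00 = 30.84 mm; ȳ = 356100.00/5160.00 = 69.01 mm.

x̄ = 30.84 mm, ȳ = 69.01 mm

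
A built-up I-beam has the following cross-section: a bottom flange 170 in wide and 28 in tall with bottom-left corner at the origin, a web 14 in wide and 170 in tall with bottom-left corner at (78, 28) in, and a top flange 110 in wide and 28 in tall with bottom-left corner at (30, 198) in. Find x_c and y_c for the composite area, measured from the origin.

bottom flange: A = 170 × 28 = 4760.00, centroid at (85.00, 14.00).
web: A = 14 × 170 = 2380.00, centroid at (85.00, 113.00).
top flange: A = 110 × 28 = 3080.00, centroid at (85.00, 212.00).
ΣA = 10220.00 in²
ΣAx_c = (4760.00)(85.00) + (2380.00)(85.00) + (3080.00)(85.00) = 868700.00 in³
ΣAy_c = (4760.00)(14.00) + (2380.00)(113.00) + (3080.00)(212.00) = 988540.00 in³
x_c = 868700.00 / 10220.00 = 85.00 in
y_c = 988540.00 / 10220.00 = 96.73 in

x_c = 85.00 in, y_c = 96.73 in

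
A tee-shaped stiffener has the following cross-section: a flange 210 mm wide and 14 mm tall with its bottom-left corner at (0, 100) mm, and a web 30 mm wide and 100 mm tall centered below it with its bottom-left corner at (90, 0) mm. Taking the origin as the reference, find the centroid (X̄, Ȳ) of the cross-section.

web: A = 30 × 100 = 3000.00, centroid at (105.00, 50.00).
flange: A = 210 × 14 = 2940.00, centroid at (105.00, 107.00).
ΣA = 5940.00 mm², ΣAX̄ = 623700.00 mm³, ΣAȲ = 464580.00 mm³.
X̄ = 623700.00/5940.00 = 105.00 mm; Ȳ = 464580.00/5940.00 = 78.21 mm.

X̄ = 105.00 mm, Ȳ = 78.21 mm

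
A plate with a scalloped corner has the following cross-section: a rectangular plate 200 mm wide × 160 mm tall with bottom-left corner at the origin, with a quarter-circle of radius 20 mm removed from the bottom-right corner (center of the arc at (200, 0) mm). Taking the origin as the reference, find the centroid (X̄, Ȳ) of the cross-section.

X̄ = 99.09 mm, Ȳ = 80.71 mm

plate: A = 200 × 160 = 32000.00, centroid at (100.00, 80.00).
removed quarter-circle: A = −¼π·20² = -314.16, centroid at (191.51, 8.49).
ΣA = 31685.84 mm²
ΣAX̄ = (32000.00)(100.00) + (-314.16)(191.51) = 3139834.81 mm³
ΣAȲ = (32000.00)(80.00) + (-314.16)(8.49) = 2557333.33 mm³
X̄ = 3139834.81 / 31685.84 = 99.09 mm
Ȳ = 2557333.33 / 31685.84 = 80.71 mm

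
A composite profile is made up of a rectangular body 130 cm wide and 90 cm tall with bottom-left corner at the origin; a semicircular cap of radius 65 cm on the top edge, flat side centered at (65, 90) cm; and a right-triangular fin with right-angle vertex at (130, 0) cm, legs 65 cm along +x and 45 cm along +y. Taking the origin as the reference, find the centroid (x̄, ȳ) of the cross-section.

x̄ = 71.40 cm, ȳ = 67.11 cm

rectangular body: A = 130 × 90 = 11700.00, centroid at (65.00, 45.00).
semicircular top: A = ½π·65² = 6636.61, centroid at (65.00, 117.59).
triangular fin: A = ½·65·45 = 1462.50, centroid at (151.67, 15.00).
ΣA = 19799.11 cm²
ΣAx̄ = (11700.00)(65.00) + (6636.61)(65.00) + (1462.50)(151.67) = 1413692.44 cm³
ΣAȳ = (11700.00)(45.00) + (6636.61)(117.59) + (1462.50)(15.00) = 1328816.14 cm³
x̄ = 1413692.44 / 19799.11 = 71.40 cm
ȳ = 1328816.14 / 19799.11 = 67.11 cm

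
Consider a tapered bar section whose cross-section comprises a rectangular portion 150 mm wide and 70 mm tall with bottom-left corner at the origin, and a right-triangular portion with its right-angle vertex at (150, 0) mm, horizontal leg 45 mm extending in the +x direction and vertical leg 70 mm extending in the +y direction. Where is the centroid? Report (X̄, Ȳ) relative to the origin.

X̄ = 86.74 mm, Ȳ = 33.48 mm

rectangular portion: A = 150 × 70 = 10500.00, centroid at (75.00, 35.00).
triangular portion: A = ½·45·70 = 1575.00, centroid at (165.00, 23.33).
ΣA = 12075.00 mm²
ΣAX̄ = (10500.00)(75.00) + (1575.00)(165.00) = 1047375.00 mm³
ΣAȲ = (10500.00)(35.00) + (1575.00)(23.33) = 404250.00 mm³
X̄ = 1047375.00 / 12075.00 = 86.74 mm
Ȳ = 404250.00 / 12075.00 = 33.48 mm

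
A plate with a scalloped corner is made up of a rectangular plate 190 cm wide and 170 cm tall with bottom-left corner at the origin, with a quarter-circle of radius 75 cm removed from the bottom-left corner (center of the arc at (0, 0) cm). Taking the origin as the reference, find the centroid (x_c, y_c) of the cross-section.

x_c = 105.01 cm, y_c = 93.42 cm

plate: A = 190 × 170 = 32300.00, centroid at (95.00, 85.00).
removed quarter-circle: A = −¼π·75² = -4417.86, centroid at (31.83, 31.83).
ΣA = 27882.14 cm², ΣAx_c = 2927875.00 cm³, ΣAy_c = 2604875.00 cm³.
x_c = 2927875.00/27882.14 = 105.01 cm; y_c = 2604875.00/27882.14 = 93.42 cm.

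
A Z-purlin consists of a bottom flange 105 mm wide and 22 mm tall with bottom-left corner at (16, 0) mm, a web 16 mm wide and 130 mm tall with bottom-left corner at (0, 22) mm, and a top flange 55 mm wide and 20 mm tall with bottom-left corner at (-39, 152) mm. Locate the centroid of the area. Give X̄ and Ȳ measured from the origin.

X̄ = 29.55 mm, Ȳ = 70.05 mm

bottom flange: A = 105 × 22 = 2310.00, centroid at (68.50, 11.00).
web: A = 16 × 130 = 2080.00, centroid at (8.00, 87.00).
top flange: A = 55 × 20 = 1100.00, centroid at (-11.50, 162.00).
ΣA = 5490.00 mm², ΣAX̄ = 162225.00 mm³, ΣAȲ = 384570.00 mm³.
X̄ = 162225.00/5490.00 = 29.55 mm; Ȳ = 384570.00/5490.00 = 70.05 mm.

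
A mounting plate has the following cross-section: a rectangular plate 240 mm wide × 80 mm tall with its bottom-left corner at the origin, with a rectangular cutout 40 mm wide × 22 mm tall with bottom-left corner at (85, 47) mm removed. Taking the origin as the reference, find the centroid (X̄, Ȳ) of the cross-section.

Part | A | x̄ᵢ | ȳᵢ | A·x̄ᵢ | A·ȳᵢ
plate | 19200.00 | 120.00 | 40.00 | 2304000.00 | 768000.00
hole | -880.00 | 105.00 | 58.00 | -92400.00 | -51040.00
Σ | 18320.00 |  |  | 2211600.00 | 716960.00
X̄ = 2211600.00 / 18320.00 = 120.72 mm
Ȳ = 716960.00 / 18320.00 = 39.14 mm

X̄ = 120.72 mm, Ȳ = 39.14 mm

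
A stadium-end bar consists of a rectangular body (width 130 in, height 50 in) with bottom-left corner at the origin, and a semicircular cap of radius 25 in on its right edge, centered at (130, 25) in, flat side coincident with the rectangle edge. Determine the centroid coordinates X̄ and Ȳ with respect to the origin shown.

rectangular body: A = 130 × 50 = 6500.00, centroid at (65.00, 25.00).
semicircular end: A = ½π·25² = 981.75, centroid at (140.61, 25.00).
ΣA = 7481.75 in²
ΣAX̄ = (6500.00)(65.00) + (981.75)(140.61) = 560543.87 in³
ΣAȲ = (6500.00)(25.00) + (981.75)(25.00) = 187043.69 in³
X̄ = 560543.87 / 7481.75 = 74.92 in
Ȳ = 187043.69 / 7481.75 = 25.00 in

X̄ = 74.92 in, Ȳ = 25.00 in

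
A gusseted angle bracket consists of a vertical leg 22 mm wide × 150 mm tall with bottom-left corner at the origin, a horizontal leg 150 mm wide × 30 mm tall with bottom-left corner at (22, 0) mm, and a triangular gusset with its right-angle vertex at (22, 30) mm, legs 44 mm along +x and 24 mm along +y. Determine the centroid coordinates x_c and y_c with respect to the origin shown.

x_c = 59.10 mm, y_c = 40.23 mm

Part | A | x̄ᵢ | ȳᵢ | A·x̄ᵢ | A·ȳᵢ
vertical leg | 3300.00 | 11.00 | 75.00 | 36300.00 | 247500.00
horizontal leg | 4500.00 | 97.00 | 15.00 | 436500.00 | 67500.00
gusset | 528.00 | 36.67 | 38.00 | 19360.00 | 20064.00
Σ | 8328.00 |  |  | 492160.00 | 335064.00
x_c = 492160.00 / 8328.00 = 59.10 mm
y_c = 335064.00 / 8328.00 = 40.23 mm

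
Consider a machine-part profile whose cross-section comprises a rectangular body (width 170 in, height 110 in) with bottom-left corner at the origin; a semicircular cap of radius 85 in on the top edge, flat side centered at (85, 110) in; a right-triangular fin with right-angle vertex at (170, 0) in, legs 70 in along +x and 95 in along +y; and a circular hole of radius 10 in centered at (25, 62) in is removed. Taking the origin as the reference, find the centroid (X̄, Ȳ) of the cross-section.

rectangular body: A = 170 × 110 = 18700.00, centroid at (85.00, 55.00).
semicircular top: A = ½π·85² = 11349.00, centroid at (85.00, 146.08).
triangular fin: A = ½·70·95 = 3325.00, centroid at (193.33, 31.67).
hole: A = −π·10² = -314.16, centroid at (25.00, 62.00).
ΣA = 33059.84 in²
ΣAX̄ = (18700.00)(85.00) + (11349.00)(85.00) + (3325.00)(193.33) + (-314.16)(25.00) = 3189144.65 in³
ΣAȲ = (18700.00)(55.00) + (11349.00)(146.08) + (3325.00)(31.67) + (-314.16)(62.00) = 2772120.84 in³
X̄ = 3189144.65 / 33059.84 = 96.47 in
Ȳ = 2772120.84 / 33059.84 = 83.85 in

X̄ = 96.47 in, Ȳ = 83.85 in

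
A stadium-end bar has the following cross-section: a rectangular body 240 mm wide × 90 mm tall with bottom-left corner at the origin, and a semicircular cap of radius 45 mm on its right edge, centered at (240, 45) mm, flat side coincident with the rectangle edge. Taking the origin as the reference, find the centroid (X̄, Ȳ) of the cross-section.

X̄ = 137.85 mm, Ȳ = 45.00 mm

rectangular body: A = 240 × 90 = 21600.00, centroid at (120.00, 45.00).
semicircular end: A = ½π·45² = 3180.86, centroid at (259.10, 45.00).
ΣA = 24780.86 mm²
ΣAX̄ = (21600.00)(120.00) + (3180.86)(259.10) = 3416157.01 mm³
ΣAȲ = (21600.00)(45.00) + (3180.86)(45.00) = 1115138.82 mm³
X̄ = 3416157.01 / 24780.86 = 137.85 mm
Ȳ = 1115138.82 / 24780.86 = 45.00 mm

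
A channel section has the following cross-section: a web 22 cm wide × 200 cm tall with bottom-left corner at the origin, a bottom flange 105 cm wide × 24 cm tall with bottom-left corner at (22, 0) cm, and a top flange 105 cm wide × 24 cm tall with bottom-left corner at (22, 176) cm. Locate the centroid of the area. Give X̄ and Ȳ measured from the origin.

X̄ = 44.90 cm, Ȳ = 100.00 cm

web: A = 22 × 200 = 4400.00, centroid at (11.00, 100.00).
bottom flange: A = 105 × 24 = 2520.00, centroid at (74.50, 12.00).
top flange: A = 105 × 24 = 2520.00, centroid at (74.50, 188.00).
ΣA = 9440.00 cm², ΣAX̄ = 423880.00 cm³, ΣAȲ = 944000.00 cm³.
X̄ = 423880.00/9440.00 = 44.90 cm; Ȳ = 944000.00/9440.00 = 100.00 cm.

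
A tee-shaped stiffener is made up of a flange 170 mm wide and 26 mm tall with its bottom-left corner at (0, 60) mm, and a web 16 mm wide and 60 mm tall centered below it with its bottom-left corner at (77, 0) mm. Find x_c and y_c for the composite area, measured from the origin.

x_c = 85.00 mm, y_c = 65.33 mm

Part | A | x̄ᵢ | ȳᵢ | A·x̄ᵢ | A·ȳᵢ
web | 960.00 | 85.00 | 30.00 | 81600.00 | 28800.00
flange | 4420.00 | 85.00 | 73.00 | 375700.00 | 322660.00
Σ | 5380.00 |  |  | 457300.00 | 351460.00
x_c = 457300.00 / 5380.00 = 85.00 mm
y_c = 351460.00 / 5380.00 = 65.33 mm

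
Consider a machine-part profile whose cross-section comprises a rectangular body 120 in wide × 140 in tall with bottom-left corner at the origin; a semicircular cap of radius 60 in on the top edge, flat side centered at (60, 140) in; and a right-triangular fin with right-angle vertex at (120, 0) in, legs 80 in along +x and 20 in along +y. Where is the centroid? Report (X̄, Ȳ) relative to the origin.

X̄ = 62.98 in, Ȳ = 91.04 in

rectangular body: A = 120 × 140 = 16800.00, centroid at (60.00, 70.00).
semicircular top: A = ½π·60² = 5654.87, centroid at (60.00, 165.46).
triangular fin: A = ½·80·20 = 800.00, centroid at (146.67, 6.67).
ΣA = 23254.87 in², ΣAX̄ = 1464625.34 in³, ΣAȲ = 2117014.68 in³.
X̄ = 1464625.34/23254.87 = 62.98 in; Ȳ = 2117014.68/23254.87 = 91.04 in.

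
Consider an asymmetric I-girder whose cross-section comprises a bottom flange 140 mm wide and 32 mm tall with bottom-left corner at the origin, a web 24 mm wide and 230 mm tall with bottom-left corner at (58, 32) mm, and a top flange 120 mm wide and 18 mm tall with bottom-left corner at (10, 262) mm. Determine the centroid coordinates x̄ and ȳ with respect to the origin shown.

x̄ = 70.00 mm, ȳ = 120.76 mm

bottom flange: A = 140 × 32 = 4480.00, centroid at (70.00, 16.00).
web: A = 24 × 230 = 5520.00, centroid at (70.00, 147.00).
top flange: A = 120 × 18 = 2160.00, centroid at (70.00, 271.00).
ΣA = 12160.00 mm², ΣAx̄ = 851200.00 mm³, ΣAȳ = 1468480.00 mm³.
x̄ = 851200.00/12160.00 = 70.00 mm; ȳ = 1468480.00/12160.00 = 120.76 mm.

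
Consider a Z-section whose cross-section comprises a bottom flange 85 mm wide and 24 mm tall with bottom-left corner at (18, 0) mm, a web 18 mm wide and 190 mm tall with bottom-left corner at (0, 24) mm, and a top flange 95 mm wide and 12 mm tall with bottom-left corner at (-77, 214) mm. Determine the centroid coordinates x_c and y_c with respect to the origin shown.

x_c = 18.27 mm, y_c = 103.37 mm

bottom flange: A = 85 × 24 = 2040.00, centroid at (60.50, 12.00).
web: A = 18 × 190 = 3420.00, centroid at (9.00, 119.00).
top flange: A = 95 × 12 = 1140.00, centroid at (-29.50, 220.00).
ΣA = 6600.00 mm²
ΣAx_c = (2040.00)(60.50) + (3420.00)(9.00) + (1140.00)(-29.50) = 120570.00 mm³
ΣAy_c = (2040.00)(12.00) + (3420.00)(119.00) + (1140.00)(220.00) = 682260.00 mm³
x_c = 120570.00 / 6600.00 = 18.27 mm
y_c = 682260.00 / 6600.00 = 103.37 mm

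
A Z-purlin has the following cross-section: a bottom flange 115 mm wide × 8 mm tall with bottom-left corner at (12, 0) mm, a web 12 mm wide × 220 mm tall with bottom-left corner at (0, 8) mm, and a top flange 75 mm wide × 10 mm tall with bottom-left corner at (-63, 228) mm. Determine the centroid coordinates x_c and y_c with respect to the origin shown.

bottom flange: A = 115 × 8 = 920.00, centroid at (69.50, 4.00).
web: A = 12 × 220 = 2640.00, centroid at (6.00, 118.00).
top flange: A = 75 × 10 = 750.00, centroid at (-25.50, 233.00).
ΣA = 4310.00 mm², ΣAx_c = 60655.00 mm³, ΣAy_c = 489950.00 mm³.
x_c = 60655.00/4310.00 = 14.07 mm; y_c = 489950.00/4310.00 = 113.68 mm.

x_c = 14.07 mm, y_c = 113.68 mm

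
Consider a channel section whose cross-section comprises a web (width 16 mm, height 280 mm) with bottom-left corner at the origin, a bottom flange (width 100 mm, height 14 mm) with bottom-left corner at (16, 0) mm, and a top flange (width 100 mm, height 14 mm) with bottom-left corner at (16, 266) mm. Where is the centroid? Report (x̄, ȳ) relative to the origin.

web: A = 16 × 280 = 4480.00, centroid at (8.00, 140.00).
bottom flange: A = 100 × 14 = 1400.00, centroid at (66.00, 7.00).
top flange: A = 100 × 14 = 1400.00, centroid at (66.00, 273.00).
ΣA = 7280.00 mm²
ΣAx̄ = (4480.00)(8.00) + (1400.00)(66.00) + (1400.00)(66.00) = 220640.00 mm³
ΣAȳ = (4480.00)(140.00) + (1400.00)(7.00) + (1400.00)(273.00) = 1019200.00 mm³
x̄ = 220640.00 / 7280.00 = 30.31 mm
ȳ = 1019200.00 / 7280.00 = 140.00 mm

x̄ = 30.31 mm, ȳ = 140.00 mm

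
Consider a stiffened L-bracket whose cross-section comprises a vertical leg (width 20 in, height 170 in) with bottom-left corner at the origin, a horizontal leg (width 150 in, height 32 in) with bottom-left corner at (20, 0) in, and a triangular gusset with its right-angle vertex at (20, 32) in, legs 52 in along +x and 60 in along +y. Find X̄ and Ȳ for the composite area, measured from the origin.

Part | A | x̄ᵢ | ȳᵢ | A·x̄ᵢ | A·ȳᵢ
vertical leg | 3400.00 | 10.00 | 85.00 | 34000.00 | 289000.00
horizontal leg | 4800.00 | 95.00 | 16.00 | 456000.00 | 76800.00
gusset | 1560.00 | 37.33 | 52.00 | 58240.00 | 81120.00
Σ | 9760.00 |  |  | 548240.00 | 446920.00
X̄ = 548240.00 / 9760.00 = 56.17 in
Ȳ = 446920.00 / 9760.00 = 45.79 in

X̄ = 56.17 in, Ȳ = 45.79 in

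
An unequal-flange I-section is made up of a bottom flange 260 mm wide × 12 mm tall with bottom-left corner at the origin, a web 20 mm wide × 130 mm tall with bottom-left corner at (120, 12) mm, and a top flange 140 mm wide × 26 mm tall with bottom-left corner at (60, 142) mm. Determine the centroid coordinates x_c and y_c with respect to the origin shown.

x_c = 130.00 mm, y_c = 83.67 mm

bottom flange: A = 260 × 12 = 3120.00, centroid at (130.00, 6.00).
web: A = 20 × 130 = 2600.00, centroid at (130.00, 77.00).
top flange: A = 140 × 26 = 3640.00, centroid at (130.00, 155.00).
ΣA = 9360.00 mm², ΣAx_c = 1216800.00 mm³, ΣAy_c = 783120.00 mm³.
x_c = 1216800.00/9360.00 = 130.00 mm; y_c = 783120.00/9360.00 = 83.67 mm.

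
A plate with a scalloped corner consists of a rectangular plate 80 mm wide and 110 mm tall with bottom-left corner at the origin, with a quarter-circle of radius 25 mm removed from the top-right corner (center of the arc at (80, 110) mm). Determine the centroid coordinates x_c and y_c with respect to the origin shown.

plate: A = 80 × 110 = 8800.00, centroid at (40.00, 55.00).
removed quarter-circle: A = −¼π·25² = -490.87, centroid at (69.39, 99.39).
ΣA = 8309.13 mm²
ΣAx_c = (8800.00)(40.00) + (-490.87)(69.39) = 317938.43 mm³
ΣAy_c = (8800.00)(55.00) + (-490.87)(99.39) = 435212.21 mm³
x_c = 317938.43 / 8309.13 = 38.26 mm
y_c = 435212.21 / 8309.13 = 52.38 mm

x_c = 38.26 mm, y_c = 52.38 mm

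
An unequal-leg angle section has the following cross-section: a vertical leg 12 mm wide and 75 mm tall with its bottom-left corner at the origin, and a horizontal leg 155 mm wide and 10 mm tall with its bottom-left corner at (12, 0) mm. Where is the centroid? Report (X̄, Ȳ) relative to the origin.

X̄ = 58.83 mm, Ȳ = 16.94 mm

vertical leg: A = 12 × 75 = 900.00, centroid at (6.00, 37.50).
horizontal leg: A = 155 × 10 = 1550.00, centroid at (89.50, 5.00).
ΣA = 2450.00 mm²
ΣAX̄ = (900.00)(6.00) + (1550.00)(89.50) = 144125.00 mm³
ΣAȲ = (900.00)(37.50) + (1550.00)(5.00) = 41500.00 mm³
X̄ = 144125.00 / 2450.00 = 58.83 mm
Ȳ = 41500.00 / 2450.00 = 16.94 mm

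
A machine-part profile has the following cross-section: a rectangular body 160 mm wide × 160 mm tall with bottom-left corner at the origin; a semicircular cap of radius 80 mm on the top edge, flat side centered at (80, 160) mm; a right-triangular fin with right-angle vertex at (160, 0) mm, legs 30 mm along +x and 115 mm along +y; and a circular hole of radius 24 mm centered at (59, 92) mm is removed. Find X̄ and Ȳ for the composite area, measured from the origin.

rectangular body: A = 160 × 160 = 25600.00, centroid at (80.00, 80.00).
semicircular top: A = ½π·80² = 10053.10, centroid at (80.00, 193.95).
triangular fin: A = ½·30·115 = 1725.00, centroid at (170.00, 38.33).
hole: A = −π·24² = -1809.56, centroid at (59.00, 92.00).
ΣA = 35568.54 mm², ΣAX̄ = 3038733.83 mm³, ΣAȲ = 3897474.49 mm³.
X̄ = 3038733.83/35568.54 = 85.43 mm; Ȳ = 3897474.49/35568.54 = 109.58 mm.

X̄ = 85.43 mm, Ȳ = 109.58 mm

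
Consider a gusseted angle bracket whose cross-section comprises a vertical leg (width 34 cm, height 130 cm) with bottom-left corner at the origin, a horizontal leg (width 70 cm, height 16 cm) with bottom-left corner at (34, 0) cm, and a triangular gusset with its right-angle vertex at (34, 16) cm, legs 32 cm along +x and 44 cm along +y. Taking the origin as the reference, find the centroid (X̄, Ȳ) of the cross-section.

vertical leg: A = 34 × 130 = 4420.00, centroid at (17.00, 65.00).
horizontal leg: A = 70 × 16 = 1120.00, centroid at (69.00, 8.00).
gusset: A = ½·32·44 = 704.00, centroid at (44.67, 30.67).
ΣA = 6244.00 cm²
ΣAX̄ = (4420.00)(17.00) + (1120.00)(69.00) + (704.00)(44.67) = 183865.33 cm³
ΣAȲ = (4420.00)(65.00) + (1120.00)(8.00) + (704.00)(30.67) = 317849.33 cm³
X̄ = 183865.33 / 6244.00 = 29.45 cm
Ȳ = 317849.33 / 6244.00 = 50.90 cm

X̄ = 29.45 cm, Ȳ = 50.90 cm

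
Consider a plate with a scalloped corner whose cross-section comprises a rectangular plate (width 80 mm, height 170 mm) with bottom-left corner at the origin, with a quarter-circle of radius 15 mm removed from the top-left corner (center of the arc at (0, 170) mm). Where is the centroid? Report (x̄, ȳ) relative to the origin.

x̄ = 40.44 mm, ȳ = 83.96 mm

Part | A | x̄ᵢ | ȳᵢ | A·x̄ᵢ | A·ȳᵢ
plate | 13600.00 | 40.00 | 85.00 | 544000.00 | 1156000.00
removed quarter-circle | -176.71 | 6.37 | 163.63 | -1125.00 | -28916.48
Σ | 13423.29 |  |  | 542875.00 | 1127083.52
x̄ = 542875.00 / 13423.29 = 40.44 mm
ȳ = 1127083.52 / 13423.29 = 83.96 mm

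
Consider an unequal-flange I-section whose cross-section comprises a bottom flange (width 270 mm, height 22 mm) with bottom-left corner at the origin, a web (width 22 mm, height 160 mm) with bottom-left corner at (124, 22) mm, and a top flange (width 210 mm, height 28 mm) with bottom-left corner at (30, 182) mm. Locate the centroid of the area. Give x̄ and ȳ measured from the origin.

x̄ = 135.00 mm, ȳ = 102.79 mm

Part | A | x̄ᵢ | ȳᵢ | A·x̄ᵢ | A·ȳᵢ
bottom flange | 5940.00 | 135.00 | 11.00 | 801900.00 | 65340.00
web | 3520.00 | 135.00 | 102.00 | 475200.00 | 359040.00
top flange | 5880.00 | 135.00 | 196.00 | 793800.00 | 1152480.00
Σ | 15340.00 |  |  | 2070900.00 | 1576860.00
x̄ = 2070900.00 / 15340.00 = 135.00 mm
ȳ = 1576860.00 / 15340.00 = 102.79 mm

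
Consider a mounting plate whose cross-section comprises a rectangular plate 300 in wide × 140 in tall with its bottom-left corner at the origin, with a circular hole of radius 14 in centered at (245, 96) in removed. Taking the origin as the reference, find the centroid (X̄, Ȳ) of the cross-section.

plate: A = 300 × 140 = 42000.00, centroid at (150.00, 70.00).
hole: A = −π·14² = -615.75, centroid at (245.00, 96.00).
ΣA = 41384.25 in²
ΣAX̄ = (42000.00)(150.00) + (-615.75)(245.00) = 6149140.72 in³
ΣAȲ = (42000.00)(70.00) + (-615.75)(96.00) = 2880887.79 in³
X̄ = 6149140.72 / 41384.25 = 148.59 in
Ȳ = 2880887.79 / 41384.25 = 69.61 in

X̄ = 148.59 in, Ȳ = 69.61 in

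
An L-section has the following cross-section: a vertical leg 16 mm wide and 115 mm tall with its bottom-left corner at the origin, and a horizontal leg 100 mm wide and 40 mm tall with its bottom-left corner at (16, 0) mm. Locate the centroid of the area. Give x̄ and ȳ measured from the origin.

Part | A | x̄ᵢ | ȳᵢ | A·x̄ᵢ | A·ȳᵢ
vertical leg | 1840.00 | 8.00 | 57.50 | 14720.00 | 105800.00
horizontal leg | 4000.00 | 66.00 | 20.00 | 264000.00 | 80000.00
Σ | 5840.00 |  |  | 278720.00 | 185800.00
x̄ = 278720.00 / 5840.00 = 47.73 mm
ȳ = 185800.00 / 5840.00 = 31.82 mm

x̄ = 47.73 mm, ȳ = 31.82 mm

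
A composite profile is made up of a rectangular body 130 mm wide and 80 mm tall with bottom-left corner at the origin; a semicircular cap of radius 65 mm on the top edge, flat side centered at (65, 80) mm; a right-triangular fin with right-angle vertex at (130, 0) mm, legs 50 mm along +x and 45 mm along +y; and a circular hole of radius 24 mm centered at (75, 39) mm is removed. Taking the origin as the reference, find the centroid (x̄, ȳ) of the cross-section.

rectangular body: A = 130 × 80 = 10400.00, centroid at (65.00, 40.00).
semicircular top: A = ½π·65² = 6636.61, centroid at (65.00, 107.59).
triangular fin: A = ½·50·45 = 1125.00, centroid at (146.67, 15.00).
hole: A = −π·24² = -1809.56, centroid at (75.00, 39.00).
ΣA = 16352.06 mm²
ΣAx̄ = (10400.00)(65.00) + (6636.61)(65.00) + (1125.00)(146.67) + (-1809.56)(75.00) = 1136663.14 mm³
ΣAȳ = (10400.00)(40.00) + (6636.61)(107.59) + (1125.00)(15.00) + (-1809.56)(39.00) = 1076314.75 mm³
x̄ = 1136663.14 / 16352.06 = 69.51 mm
ȳ = 1076314.75 / 16352.06 = 65.82 mm

x̄ = 69.51 mm, ȳ = 65.82 mm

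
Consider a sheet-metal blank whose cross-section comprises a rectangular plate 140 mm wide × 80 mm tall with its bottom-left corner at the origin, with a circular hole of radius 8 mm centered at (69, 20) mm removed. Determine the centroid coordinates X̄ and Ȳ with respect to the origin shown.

X̄ = 70.02 mm, Ȳ = 40.37 mm

plate: A = 140 × 80 = 11200.00, centroid at (70.00, 40.00).
hole: A = −π·8² = -201.06, centroid at (69.00, 20.00).
ΣA = 10998.94 mm², ΣAX̄ = 770126.73 mm³, ΣAȲ = 443978.76 mm³.
X̄ = 770126.73/10998.94 = 70.02 mm; Ȳ = 443978.76/10998.94 = 40.37 mm.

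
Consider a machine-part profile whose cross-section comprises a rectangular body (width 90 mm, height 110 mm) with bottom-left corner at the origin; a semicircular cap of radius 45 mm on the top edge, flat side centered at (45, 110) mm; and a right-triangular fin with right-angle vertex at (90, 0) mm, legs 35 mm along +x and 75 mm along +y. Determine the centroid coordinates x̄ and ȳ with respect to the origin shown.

x̄ = 50.17 mm, ȳ = 68.64 mm

rectangular body: A = 90 × 110 = 9900.00, centroid at (45.00, 55.00).
semicircular top: A = ½π·45² = 3180.86, centroid at (45.00, 129.10).
triangular fin: A = ½·35·75 = 1312.50, centroid at (101.67, 25.00).
ΣA = 14393.36 mm², ΣAx̄ = 722076.32 mm³, ΣAȳ = 987957.38 mm³.
x̄ = 722076.32/14393.36 = 50.17 mm; ȳ = 987957.38/14393.36 = 68.64 mm.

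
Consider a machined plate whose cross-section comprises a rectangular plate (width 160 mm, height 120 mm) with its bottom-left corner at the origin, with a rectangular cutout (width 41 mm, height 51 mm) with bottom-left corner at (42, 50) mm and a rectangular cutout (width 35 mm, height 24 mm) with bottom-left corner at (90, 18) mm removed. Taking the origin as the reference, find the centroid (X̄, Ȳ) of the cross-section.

plate: A = 160 × 120 = 19200.00, centroid at (80.00, 60.00).
hole 1: A = −(41 × 51) = -2091.00, centroid at (62.50, 75.50).
hole 2: A = −(35 × 24) = -840.00, centroid at (107.50, 30.00).
ΣA = 16269.00 mm²
ΣAX̄ = (19200.00)(80.00) + (-2091.00)(62.50) + (-840.00)(107.50) = 1315012.50 mm³
ΣAȲ = (19200.00)(60.00) + (-2091.00)(75.50) + (-840.00)(30.00) = 968929.50 mm³
X̄ = 1315012.50 / 16269.00 = 80.83 mm
Ȳ = 968929.50 / 16269.00 = 59.56 mm

X̄ = 80.83 mm, Ȳ = 59.56 mm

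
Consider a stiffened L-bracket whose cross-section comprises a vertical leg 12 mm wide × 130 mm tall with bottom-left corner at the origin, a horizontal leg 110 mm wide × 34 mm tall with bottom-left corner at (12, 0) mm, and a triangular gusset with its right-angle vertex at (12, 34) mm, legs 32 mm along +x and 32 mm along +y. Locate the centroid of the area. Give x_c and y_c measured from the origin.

x_c = 46.72 mm, y_c = 32.32 mm

Part | A | x̄ᵢ | ȳᵢ | A·x̄ᵢ | A·ȳᵢ
vertical leg | 1560.00 | 6.00 | 65.00 | 9360.00 | 101400.00
horizontal leg | 3740.00 | 67.00 | 17.00 | 250580.00 | 63580.00
gusset | 512.00 | 22.67 | 44.67 | 11605.33 | 22869.33
Σ | 5812.00 |  |  | 271545.33 | 187849.33
x_c = 271545.33 / 5812.00 = 46.72 mm
y_c = 187849.33 / 5812.00 = 32.32 mm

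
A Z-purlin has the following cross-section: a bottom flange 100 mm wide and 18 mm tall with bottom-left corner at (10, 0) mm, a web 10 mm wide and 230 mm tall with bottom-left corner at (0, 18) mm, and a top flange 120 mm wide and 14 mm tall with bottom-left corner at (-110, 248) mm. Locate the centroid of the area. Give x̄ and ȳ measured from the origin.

x̄ = 6.14 mm, ȳ = 129.84 mm

bottom flange: A = 100 × 18 = 1800.00, centroid at (60.00, 9.00).
web: A = 10 × 230 = 2300.00, centroid at (5.00, 133.00).
top flange: A = 120 × 14 = 1680.00, centroid at (-50.00, 255.00).
ΣA = 5780.00 mm²
ΣAx̄ = (1800.00)(60.00) + (2300.00)(5.00) + (1680.00)(-50.00) = 35500.00 mm³
ΣAȳ = (1800.00)(9.00) + (2300.00)(133.00) + (1680.00)(255.00) = 750500.00 mm³
x̄ = 35500.00 / 5780.00 = 6.14 mm
ȳ = 750500.00 / 5780.00 = 129.84 mm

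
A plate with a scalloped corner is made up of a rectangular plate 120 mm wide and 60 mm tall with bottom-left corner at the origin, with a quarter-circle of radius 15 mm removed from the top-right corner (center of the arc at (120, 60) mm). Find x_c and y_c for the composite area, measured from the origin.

x_c = 58.65 mm, y_c = 29.41 mm

Part | A | x̄ᵢ | ȳᵢ | A·x̄ᵢ | A·ȳᵢ
plate | 7200.00 | 60.00 | 30.00 | 432000.00 | 216000.00
removed quarter-circle | -176.71 | 113.63 | 53.63 | -20080.75 | -9477.88
Σ | 7023.29 |  |  | 411919.25 | 206522.12
x_c = 411919.25 / 7023.29 = 58.65 mm
y_c = 206522.12 / 7023.29 = 29.41 mm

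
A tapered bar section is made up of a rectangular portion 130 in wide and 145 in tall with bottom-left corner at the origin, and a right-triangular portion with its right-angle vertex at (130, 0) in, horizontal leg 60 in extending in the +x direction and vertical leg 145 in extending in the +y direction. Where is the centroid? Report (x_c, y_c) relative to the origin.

x_c = 80.94 in, y_c = 67.97 in

rectangular portion: A = 130 × 145 = 18850.00, centroid at (65.00, 72.50).
triangular portion: A = ½·60·145 = 4350.00, centroid at (150.00, 48.33).
ΣA = 23200.00 in², ΣAx_c = 1877750.00 in³, ΣAy_c = 1576875.00 in³.
x_c = 1877750.00/23200.00 = 80.94 in; y_c = 1576875.00/23200.00 = 67.97 in.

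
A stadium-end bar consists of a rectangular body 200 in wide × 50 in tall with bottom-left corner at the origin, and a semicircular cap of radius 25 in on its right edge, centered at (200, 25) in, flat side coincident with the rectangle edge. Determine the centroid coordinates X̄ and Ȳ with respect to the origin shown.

X̄ = 109.89 in, Ȳ = 25.00 in

rectangular body: A = 200 × 50 = 10000.00, centroid at (100.00, 25.00).
semicircular end: A = ½π·25² = 981.75, centroid at (210.61, 25.00).
ΣA = 10981.75 in², ΣAX̄ = 1206766.21 in³, ΣAȲ = 274543.69 in³.
X̄ = 1206766.21/10981.75 = 109.89 in; Ȳ = 274543.69/10981.75 = 25.00 in.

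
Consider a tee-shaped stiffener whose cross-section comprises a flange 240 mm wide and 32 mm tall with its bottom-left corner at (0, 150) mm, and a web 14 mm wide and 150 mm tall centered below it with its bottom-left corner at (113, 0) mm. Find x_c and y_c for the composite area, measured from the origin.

Part | A | x̄ᵢ | ȳᵢ | A·x̄ᵢ | A·ȳᵢ
web | 2100.00 | 120.00 | 75.00 | 252000.00 | 157500.00
flange | 7680.00 | 120.00 | 166.00 | 921600.00 | 1274880.00
Σ | 9780.00 |  |  | 1173600.00 | 1432380.00
x_c = 1173600.00 / 9780.00 = 120.00 mm
y_c = 1432380.00 / 9780.00 = 146.46 mm

x_c = 120.00 mm, y_c = 146.46 mm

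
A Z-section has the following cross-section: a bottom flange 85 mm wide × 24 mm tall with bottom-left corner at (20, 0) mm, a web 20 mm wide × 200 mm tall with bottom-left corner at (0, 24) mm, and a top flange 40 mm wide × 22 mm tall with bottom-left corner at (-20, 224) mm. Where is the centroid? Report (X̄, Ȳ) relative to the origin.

X̄ = 24.21 mm, Ȳ = 105.10 mm

bottom flange: A = 85 × 24 = 2040.00, centroid at (62.50, 12.00).
web: A = 20 × 200 = 4000.00, centroid at (10.00, 124.00).
top flange: A = 40 × 22 = 880.00, centroid at (0.00, 235.00).
ΣA = 6920.00 mm²
ΣAX̄ = (2040.00)(62.50) + (4000.00)(10.00) + (880.00)(0.00) = 167500.00 mm³
ΣAȲ = (2040.00)(12.00) + (4000.00)(124.00) + (880.00)(235.00) = 727280.00 mm³
X̄ = 167500.00 / 6920.00 = 24.21 mm
Ȳ = 727280.00 / 6920.00 = 105.10 mm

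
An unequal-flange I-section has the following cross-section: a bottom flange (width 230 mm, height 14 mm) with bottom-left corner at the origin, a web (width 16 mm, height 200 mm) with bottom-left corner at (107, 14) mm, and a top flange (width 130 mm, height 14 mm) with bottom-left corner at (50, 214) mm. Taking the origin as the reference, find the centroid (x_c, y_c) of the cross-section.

Part | A | x̄ᵢ | ȳᵢ | A·x̄ᵢ | A·ȳᵢ
bottom flange | 3220.00 | 115.00 | 7.00 | 370300.00 | 22540.00
web | 3200.00 | 115.00 | 114.00 | 368000.00 | 364800.00
top flange | 1820.00 | 115.00 | 221.00 | 209300.00 | 402220.00
Σ | 8240.00 |  |  | 947600.00 | 789560.00
x_c = 947600.00 / 8240.00 = 115.00 mm
y_c = 789560.00 / 8240.00 = 95.82 mm

x_c = 115.00 mm, y_c = 95.82 mm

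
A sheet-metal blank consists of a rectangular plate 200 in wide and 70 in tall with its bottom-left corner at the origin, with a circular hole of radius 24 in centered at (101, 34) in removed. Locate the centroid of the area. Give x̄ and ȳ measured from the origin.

Part | A | x̄ᵢ | ȳᵢ | A·x̄ᵢ | A·ȳᵢ
plate | 14000.00 | 100.00 | 35.00 | 1400000.00 | 490000.00
hole | -1809.56 | 101.00 | 34.00 | -182765.29 | -61524.95
Σ | 12190.44 |  |  | 1217234.71 | 428475.05
x̄ = 1217234.71 / 12190.44 = 99.85 in
ȳ = 428475.05 / 12190.44 = 35.15 in

x̄ = 99.85 in, ȳ = 35.15 in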